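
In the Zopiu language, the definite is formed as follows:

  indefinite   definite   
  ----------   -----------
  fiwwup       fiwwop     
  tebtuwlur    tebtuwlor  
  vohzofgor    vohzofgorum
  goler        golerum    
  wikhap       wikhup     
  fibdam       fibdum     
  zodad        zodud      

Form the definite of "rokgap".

rokgup

tebtuwlur and vohzofgor both end in -r yet inflect differently (tebtuwlor, vohzofgorum), so the final letter is not what conditions the rule; the last vowel is.
"rokgap" has last vowel 'a'. The stems whose last vowel is 'a' (wikhap → wikhup, fibdam → fibdum, zodad → zodud) change the last vowel to 'u'.
The other patterns: stems whose last vowel is 'u' change the last vowel to 'o'; stems whose last vowel is 'e' or 'o' add -um.
So rokgap → rokgup.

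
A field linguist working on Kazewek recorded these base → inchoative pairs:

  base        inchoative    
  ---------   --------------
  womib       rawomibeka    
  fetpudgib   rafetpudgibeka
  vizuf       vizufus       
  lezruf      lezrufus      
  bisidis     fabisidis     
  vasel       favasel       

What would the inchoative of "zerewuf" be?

zerewufus

womib and bisidis both have last vowel 'i' yet inflect differently (rawomibeka, fabisidis), so the last vowel is not what conditions the rule; the final letter is.
"zerewuf" ends in -f. The stems ending in -f (vizuf → vizufus, lezruf → lezrufus) add -us.
The other patterns: stems ending in -b add ra- … -eka around the stem; stems ending in -l or -s add the prefix fa-.
So zerewuf → zerewufus.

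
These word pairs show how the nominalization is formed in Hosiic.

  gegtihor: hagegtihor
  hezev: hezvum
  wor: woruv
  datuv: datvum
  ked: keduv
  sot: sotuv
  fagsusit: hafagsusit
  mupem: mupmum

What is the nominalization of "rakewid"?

harakewid

"rakewid" has 3 vowels. The stems with 3 vowels (gegtihor → hagegtihor, fagsusit → hafagsusit) add the prefix ha-.
So rakewid → harakewid.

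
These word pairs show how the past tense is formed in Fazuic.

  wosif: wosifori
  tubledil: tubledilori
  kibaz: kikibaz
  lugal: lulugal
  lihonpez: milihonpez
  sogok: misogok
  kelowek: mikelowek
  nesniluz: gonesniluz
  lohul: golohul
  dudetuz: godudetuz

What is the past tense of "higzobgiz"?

higzobgizori

tubledil and lugal both end in -l yet inflect differently (tubledilori, lulugal), so the final letter is not what conditions the rule; the last vowel is.
"higzobgiz" has last vowel 'i'. The stems whose last vowel is 'i' (wosif → wosifori, tubledil → tubledilori) add -ori.
The other patterns: stems whose last vowel is 'a' repeat the first consonant+vowel as a prefix; stems whose last vowel is 'e' or 'o' add the prefix mi-; stems whose last vowel is 'u' add the prefix go-.
So higzobgiz → higzobgizori.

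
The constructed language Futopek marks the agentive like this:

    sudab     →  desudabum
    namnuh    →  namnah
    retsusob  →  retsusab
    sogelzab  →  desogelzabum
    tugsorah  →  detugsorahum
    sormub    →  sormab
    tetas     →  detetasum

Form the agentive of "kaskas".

dekaskasum

"kaskas" has last vowel 'a'. The stems whose last vowel is 'a' (tugsorah → detugsorahum, tetas → detetasum, sudab → desudabum) add de- … -um around the stem.
The other pattern: stems whose last vowel is 'o' or 'u' change the last vowel to 'a'.
So kaskas → dekaskasum.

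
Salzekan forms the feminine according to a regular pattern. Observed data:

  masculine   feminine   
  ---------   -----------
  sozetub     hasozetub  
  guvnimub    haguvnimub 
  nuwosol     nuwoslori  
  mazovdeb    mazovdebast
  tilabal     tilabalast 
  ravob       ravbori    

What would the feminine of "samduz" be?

hasamduz

mazovdeb and ravob both end in -b yet inflect differently (mazovdebast, ravbori), so the final letter is not what conditions the rule; the last vowel is.
"samduz" has last vowel 'u'. The stems whose last vowel is 'u' (guvnimub → haguvnimub, sozetub → hasozetub) add the prefix ha-.
The other patterns: stems whose last vowel is 'a' or 'e' add -ast; stems whose last vowel is 'o' delete the last vowel and add -ori.
So samduz → hasamduz.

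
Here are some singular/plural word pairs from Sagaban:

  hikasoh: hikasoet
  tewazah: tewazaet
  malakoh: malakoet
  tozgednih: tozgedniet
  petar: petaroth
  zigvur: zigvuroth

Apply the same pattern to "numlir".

numliroth

tewazah and petar both have last vowel 'a' yet inflect differently (tewazaet, petaroth), so the last vowel is not what conditions the rule; the final letter is.
"numlir" ends in -r. The stems ending in -r (petar → petaroth, zigvur → zigvuroth) add -oth.
So numlir → numliroth.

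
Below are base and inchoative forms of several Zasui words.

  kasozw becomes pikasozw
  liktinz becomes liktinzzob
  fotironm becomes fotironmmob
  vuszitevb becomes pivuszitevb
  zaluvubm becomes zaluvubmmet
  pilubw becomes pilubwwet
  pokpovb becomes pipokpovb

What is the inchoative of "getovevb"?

pigetovevb

kasozw and pilubw both end in -w yet inflect differently (pikasozw, pilubwwet), so the final letter is not what conditions the rule; the second-to-last letter is.
"getovevb" has second-to-last letter 'v'. The stems whose second-to-last letter is 'v' (pokpovb → pipokpovb, vuszitevb → pivuszitevb) add the prefix pi-.
The other patterns: stems whose second-to-last letter is 'n' double the final consonant and add -ob; stems whose second-to-last letter is 'b' double the final consonant and add -et.
So getovevb → pigetovevb.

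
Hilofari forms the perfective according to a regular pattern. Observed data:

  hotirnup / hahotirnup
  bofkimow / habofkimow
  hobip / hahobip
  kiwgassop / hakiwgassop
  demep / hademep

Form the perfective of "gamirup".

Every pair shown (hotirnup → hahotirnup, bofkimow → habofkimow, hobip → hahobip, …) follows the same rule: add the prefix ha-.
So gamirup → hagamirup.

hagamirup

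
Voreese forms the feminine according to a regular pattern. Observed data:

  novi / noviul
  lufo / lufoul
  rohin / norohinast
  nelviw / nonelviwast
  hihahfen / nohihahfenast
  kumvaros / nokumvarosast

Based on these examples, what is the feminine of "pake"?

novi and rohin both have last vowel 'i' yet inflect differently (noviul, norohinast), so the last vowel is not what conditions the rule; whether the stem ends in a vowel or a consonant is.
"pake" ends in a vowel. The stems ending in a vowel (novi → noviul, lufo → lufoul) add -ul.
The other pattern: stems ending in a consonant add no- … -ast around the stem.
So pake → pakeul.

pakeul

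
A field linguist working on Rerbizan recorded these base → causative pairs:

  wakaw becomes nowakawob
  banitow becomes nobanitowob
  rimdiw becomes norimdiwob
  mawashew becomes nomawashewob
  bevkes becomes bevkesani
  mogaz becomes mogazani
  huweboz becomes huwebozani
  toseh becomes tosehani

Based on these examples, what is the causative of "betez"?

betezani

mawashew and bevkes both have last vowel 'e' yet inflect differently (nomawashewob, bevkesani), so the last vowel is not what conditions the rule; the final letter is.
"betez" ends in -z. The stems ending in -z (mogaz → mogazani, huweboz → huwebozani) add -ani.
So betez → betezani.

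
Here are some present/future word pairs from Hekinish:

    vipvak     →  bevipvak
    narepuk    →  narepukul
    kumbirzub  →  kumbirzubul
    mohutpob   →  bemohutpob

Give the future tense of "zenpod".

vipvak and narepuk both end in -k yet inflect differently (bevipvak, narepukul), so the final letter is not what conditions the rule; the last vowel is.
"zenpod" has last vowel 'o'. The one such stem in the data (mohutpob → bemohutpob) adds the prefix be-, so the same rule applies.
The other pattern: stems whose last vowel is 'u' add -ul.
So zenpod → bezenpod.

bezenpod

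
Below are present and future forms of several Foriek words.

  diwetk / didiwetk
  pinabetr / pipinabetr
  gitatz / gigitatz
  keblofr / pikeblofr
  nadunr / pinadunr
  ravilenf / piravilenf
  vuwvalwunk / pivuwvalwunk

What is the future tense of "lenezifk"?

diwetk and vuwvalwunk both end in -k yet inflect differently (didiwetk, pivuwvalwunk), so the final letter is not what conditions the rule; the second-to-last letter is.
"lenezifk" has second-to-last letter 'f'. The one such stem in the data (keblofr → pikeblofr) adds the prefix pi-, so the same rule applies.
The other pattern: stems whose second-to-last letter is 't' repeat the first consonant+vowel as a prefix.
So lenezifk → pilenezifk.

pilenezifk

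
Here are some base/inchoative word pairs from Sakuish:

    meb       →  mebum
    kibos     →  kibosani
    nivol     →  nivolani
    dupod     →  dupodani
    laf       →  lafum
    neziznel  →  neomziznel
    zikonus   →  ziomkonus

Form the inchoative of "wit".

"wit" has 1 vowel. The stems with 1 vowel (laf → lafum, meb → mebum) add -um.
The other patterns: stems with 2 vowels add -ani; stems with 3 vowels insert -om- after the first vowel.
So wit → witum.

witum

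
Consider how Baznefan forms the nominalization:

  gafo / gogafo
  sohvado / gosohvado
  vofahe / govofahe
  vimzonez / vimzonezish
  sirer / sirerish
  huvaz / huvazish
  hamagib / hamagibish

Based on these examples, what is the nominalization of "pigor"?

vofahe and vimzonez both have last vowel 'e' yet inflect differently (govofahe, vimzonezish), so the last vowel is not what conditions the rule; whether the stem ends in a vowel or a consonant is.
"pigor" ends in a consonant. The stems ending in a consonant (vimzonez → vimzonezish, sirer → sirerish, huvaz → huvazish) add -ish.
So pigor → pigorish.

pigorish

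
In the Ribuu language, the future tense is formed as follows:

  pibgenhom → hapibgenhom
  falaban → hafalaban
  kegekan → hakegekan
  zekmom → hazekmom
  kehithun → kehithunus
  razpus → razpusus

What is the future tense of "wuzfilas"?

falaban and kehithun both end in -n yet inflect differently (hafalaban, kehithunus), so the final letter is not what conditions the rule; the last vowel is.
"wuzfilas" has last vowel 'a'. The stems whose last vowel is 'a' (falaban → hafalaban, kegekan → hakegekan) add the prefix ha-.
So wuzfilas → hawuzfilas.

hawuzfilas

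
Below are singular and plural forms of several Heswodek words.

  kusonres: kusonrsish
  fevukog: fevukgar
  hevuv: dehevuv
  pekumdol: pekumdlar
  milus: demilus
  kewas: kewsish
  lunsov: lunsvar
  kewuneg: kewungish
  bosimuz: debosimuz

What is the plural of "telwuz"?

detelwuz

"telwuz" has last vowel 'u'. The stems whose last vowel is 'u' (bosimuz → debosimuz, milus → demilus, hevuv → dehevuv) add the prefix de-.
So telwuz → detelwuz.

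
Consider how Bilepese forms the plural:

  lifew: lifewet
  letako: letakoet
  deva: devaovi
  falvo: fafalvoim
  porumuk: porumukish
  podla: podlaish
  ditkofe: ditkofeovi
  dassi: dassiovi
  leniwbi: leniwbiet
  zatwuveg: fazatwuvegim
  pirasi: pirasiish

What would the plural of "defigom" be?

defigomovi

pirasi and leniwbi both end in -i yet inflect differently (pirasiish, leniwbiet), so the final letter is not what conditions the rule; the first letter is.
"defigom" begins with d-. The stems beginning with d- (ditkofe → ditkofeovi, deva → devaovi, dassi → dassiovi) add -ovi.
So defigom → defigomovi.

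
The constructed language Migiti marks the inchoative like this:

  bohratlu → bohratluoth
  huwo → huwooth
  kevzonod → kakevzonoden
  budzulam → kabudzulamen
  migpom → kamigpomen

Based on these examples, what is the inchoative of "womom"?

kawomomen

"womom" ends in a consonant. The stems ending in a consonant (kevzonod → kakevzonoden, budzulam → kabudzulamen, migpom → kamigpomen) add ka- … -en around the stem.
So womom → kawomomen.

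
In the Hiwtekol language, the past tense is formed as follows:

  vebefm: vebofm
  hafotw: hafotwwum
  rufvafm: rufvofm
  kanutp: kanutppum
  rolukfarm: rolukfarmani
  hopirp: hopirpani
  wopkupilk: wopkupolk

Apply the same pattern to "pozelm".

hopirp and kanutp both end in -p yet inflect differently (hopirpani, kanutppum), so the final letter is not what conditions the rule; the second-to-last letter is.
"pozelm" has second-to-last letter 'l'. The one such stem in the data (wopkupilk → wopkupolk) changes the last vowel to 'o' (as do vebefm, rufvafm), so the same rule applies.
The other patterns: stems whose second-to-last letter is 'r' add -ani; stems whose second-to-last letter is 't' double the final consonant and add -um.
So pozelm → pozolm.

pozolm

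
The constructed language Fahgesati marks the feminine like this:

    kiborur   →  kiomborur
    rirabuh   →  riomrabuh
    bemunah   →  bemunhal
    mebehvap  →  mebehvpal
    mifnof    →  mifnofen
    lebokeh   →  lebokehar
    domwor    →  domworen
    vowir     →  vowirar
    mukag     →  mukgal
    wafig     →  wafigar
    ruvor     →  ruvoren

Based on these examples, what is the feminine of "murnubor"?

rirabuh and bemunah both end in -h yet inflect differently (riomrabuh, bemunhal), so the final letter is not what conditions the rule; the last vowel is.
"murnubor" has last vowel 'o'. The stems whose last vowel is 'o' (mifnof → mifnofen, domwor → domworen, ruvor → ruvoren) add -en.
The other patterns: stems whose last vowel is 'u' insert -om- after the first vowel; stems whose last vowel is 'a' delete the last vowel and add -al; stems whose last vowel is 'e' or 'i' add -ar.
So murnubor → murnuboren.

murnuboren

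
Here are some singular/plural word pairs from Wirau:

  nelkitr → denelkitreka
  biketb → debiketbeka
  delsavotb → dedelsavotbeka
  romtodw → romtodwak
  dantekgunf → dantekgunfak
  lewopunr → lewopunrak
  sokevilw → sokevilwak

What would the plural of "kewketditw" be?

nelkitr and lewopunr both end in -r yet inflect differently (denelkitreka, lewopunrak), so the final letter is not what conditions the rule; the second-to-last letter is.
"kewketditw" has second-to-last letter 't'. The stems whose second-to-last letter is 't' (nelkitr → denelkitreka, biketb → debiketbeka, delsavotb → dedelsavotbeka) add de- … -eka around the stem.
So kewketditw → dekewketditweka.

dekewketditweka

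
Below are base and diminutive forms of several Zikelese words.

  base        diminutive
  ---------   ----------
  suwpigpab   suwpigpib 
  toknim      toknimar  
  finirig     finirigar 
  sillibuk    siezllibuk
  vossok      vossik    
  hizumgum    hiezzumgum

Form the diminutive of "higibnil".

higibnilar

toknim and hizumgum both end in -m yet inflect differently (toknimar, hiezzumgum), so the final letter is not what conditions the rule; the last vowel is.
"higibnil" has last vowel 'i'. The stems whose last vowel is 'i' (finirig → finirigar, toknim → toknimar) add -ar.
The other patterns: stems whose last vowel is 'u' insert -ez- after the first vowel; stems whose last vowel is 'a' or 'o' change the last vowel to 'i'.
So higibnil → higibnilar.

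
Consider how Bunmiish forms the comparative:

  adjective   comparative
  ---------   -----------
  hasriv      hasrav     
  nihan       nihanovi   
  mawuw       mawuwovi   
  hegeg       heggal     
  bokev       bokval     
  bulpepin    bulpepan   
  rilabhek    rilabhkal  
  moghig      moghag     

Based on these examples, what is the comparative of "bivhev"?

moghig and hegeg both end in -g yet inflect differently (moghag, heggal), so the final letter is not what conditions the rule; the last vowel is.
"bivhev" has last vowel 'e'. The stems whose last vowel is 'e' (rilabhek → rilabhkal, hegeg → heggal, bokev → bokval) delete the last vowel and add -al.
So bivhev → bivhval.

bivhval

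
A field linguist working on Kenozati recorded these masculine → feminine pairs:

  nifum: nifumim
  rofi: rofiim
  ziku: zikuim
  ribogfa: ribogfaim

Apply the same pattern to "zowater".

zowaterim

Every pair shown (nifum → nifumim, rofi → rofiim, ziku → zikuim, …) follows the same rule: add -im.
So zowater → zowaterim.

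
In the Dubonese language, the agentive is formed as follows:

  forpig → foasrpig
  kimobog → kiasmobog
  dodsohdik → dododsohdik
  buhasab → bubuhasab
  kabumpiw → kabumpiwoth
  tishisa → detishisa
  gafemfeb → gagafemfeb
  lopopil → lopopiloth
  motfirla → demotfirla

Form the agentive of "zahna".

forpig and kabumpiw both have last vowel 'i' yet inflect differently (foasrpig, kabumpiwoth), so the last vowel is not what conditions the rule; the final letter is.
"zahna" ends in -a. The stems ending in -a (motfirla → demotfirla, tishisa → detishisa) add the prefix de-.
The other patterns: stems ending in -g insert -as- after the first vowel; stems ending in -l or -w add -oth; stems ending in -b or -k repeat the first consonant+vowel as a prefix.
So zahna → dezahna.

dezahna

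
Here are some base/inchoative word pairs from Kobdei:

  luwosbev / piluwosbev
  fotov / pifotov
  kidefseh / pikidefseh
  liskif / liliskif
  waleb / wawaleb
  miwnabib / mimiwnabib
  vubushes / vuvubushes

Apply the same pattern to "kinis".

"kinis" ends in -s. The one such stem in the data (vubushes → vuvubushes) repeats the first consonant+vowel as a prefix (as do liskif, waleb), so the same rule applies.
The other pattern: stems ending in -h or -v add the prefix pi-.
So kinis → kikinis.

kikinis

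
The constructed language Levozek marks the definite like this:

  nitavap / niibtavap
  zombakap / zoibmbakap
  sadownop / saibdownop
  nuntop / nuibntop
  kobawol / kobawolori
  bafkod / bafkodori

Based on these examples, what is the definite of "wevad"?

wevadori

sadownop and kobawol both have last vowel 'o' yet inflect differently (saibdownop, kobawolori), so the last vowel is not what conditions the rule; the final letter is.
"wevad" ends in -d. The one such stem in the data (bafkod → bafkodori) adds -ori, so the same rule applies.
So wevad → wevadori.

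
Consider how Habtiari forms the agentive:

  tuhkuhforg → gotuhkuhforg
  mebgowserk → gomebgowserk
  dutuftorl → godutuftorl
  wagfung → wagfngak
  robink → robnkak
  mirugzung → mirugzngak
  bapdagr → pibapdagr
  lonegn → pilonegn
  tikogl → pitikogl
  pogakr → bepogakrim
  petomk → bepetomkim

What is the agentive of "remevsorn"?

tuhkuhforg and wagfung both end in -g yet inflect differently (gotuhkuhforg, wagfngak), so the final letter is not what conditions the rule; the second-to-last letter is.
"remevsorn" has second-to-last letter 'r'. The stems whose second-to-last letter is 'r' (tuhkuhforg → gotuhkuhforg, mebgowserk → gomebgowserk, dutuftorl → godutuftorl) add the prefix go-.
The other patterns: stems whose second-to-last letter is 'n' delete the last vowel and add -ak; stems whose second-to-last letter is 'g' add the prefix pi-; stems whose second-to-last letter is 'k' or 'm' add be- … -im around the stem.
So remevsorn → goremevsorn.

goremevsorn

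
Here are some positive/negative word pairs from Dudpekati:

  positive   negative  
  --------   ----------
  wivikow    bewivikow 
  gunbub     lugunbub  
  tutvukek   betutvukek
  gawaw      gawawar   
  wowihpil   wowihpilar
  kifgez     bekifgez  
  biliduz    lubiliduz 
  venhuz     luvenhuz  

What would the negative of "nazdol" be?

venhuz and kifgez both end in -z yet inflect differently (luvenhuz, bekifgez), so the final letter is not what conditions the rule; the last vowel is.
"nazdol" has last vowel 'o'. The one such stem in the data (wivikow → bewivikow) adds the prefix be-, so the same rule applies.
The other patterns: stems whose last vowel is 'u' add the prefix lu-; stems whose last vowel is 'a' or 'i' add -ar.
So nazdol → benazdol.

benazdol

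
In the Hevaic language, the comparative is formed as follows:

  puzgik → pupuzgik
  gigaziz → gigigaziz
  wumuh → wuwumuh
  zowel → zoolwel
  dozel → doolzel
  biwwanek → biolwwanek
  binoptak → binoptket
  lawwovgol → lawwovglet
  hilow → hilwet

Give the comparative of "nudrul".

nunudrul

"nudrul" has last vowel 'u'. The one such stem in the data (wumuh → wuwumuh) repeats the first consonant+vowel as a prefix (as do puzgik, gigaziz), so the same rule applies.
So nudrul → nunudrul.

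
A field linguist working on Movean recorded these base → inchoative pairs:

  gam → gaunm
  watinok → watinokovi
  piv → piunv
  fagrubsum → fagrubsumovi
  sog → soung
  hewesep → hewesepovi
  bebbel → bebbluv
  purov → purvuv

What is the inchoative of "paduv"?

padvuv

"paduv" has 2 vowels. The stems with 2 vowels (bebbel → bebbluv, purov → purvuv) delete the last vowel and add -uv.
So paduv → padvuv.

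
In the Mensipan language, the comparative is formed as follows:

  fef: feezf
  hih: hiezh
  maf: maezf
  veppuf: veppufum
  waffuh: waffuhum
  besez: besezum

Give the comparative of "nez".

veppuf and maf both end in -f yet inflect differently (veppufum, maezf), so the final letter is not what conditions the rule; the number of vowels is.
"nez" has 1 vowel. The stems with 1 vowel (maf → maezf, hih → hiezh, fef → feezf) insert -ez- after the first vowel.
So nez → neezz.

neezz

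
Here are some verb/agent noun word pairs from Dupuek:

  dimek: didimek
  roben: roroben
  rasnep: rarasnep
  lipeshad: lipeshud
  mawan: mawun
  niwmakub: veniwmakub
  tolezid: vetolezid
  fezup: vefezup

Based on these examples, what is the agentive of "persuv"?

"persuv" has last vowel 'u'. The stems whose last vowel is 'u' (niwmakub → veniwmakub, fezup → vefezup) add the prefix ve-.
The other patterns: stems whose last vowel is 'e' repeat the first consonant+vowel as a prefix; stems whose last vowel is 'a' change the last vowel to 'u'.
So persuv → vepersuv.

vepersuv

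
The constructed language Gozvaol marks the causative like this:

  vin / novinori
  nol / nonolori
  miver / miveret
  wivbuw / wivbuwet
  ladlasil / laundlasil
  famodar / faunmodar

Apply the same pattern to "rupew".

rupewet

nol and ladlasil both end in -l yet inflect differently (nonolori, laundlasil), so the final letter is not what conditions the rule; the number of vowels is.
"rupew" has 2 vowels. The stems with 2 vowels (miver → miveret, wivbuw → wivbuwet) add -et.
The other patterns: stems with 1 vowel add no- … -ori around the stem; stems with 3 vowels insert -un- after the first vowel.
So rupew → rupewet.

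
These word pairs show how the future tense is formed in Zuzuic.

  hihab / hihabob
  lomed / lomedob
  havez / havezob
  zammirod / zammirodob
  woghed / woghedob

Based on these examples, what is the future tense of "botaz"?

botazob

Every pair shown (hihab → hihabob, lomed → lomedob, havez → havezob, …) follows the same rule: add -ob.
So botaz → botazob.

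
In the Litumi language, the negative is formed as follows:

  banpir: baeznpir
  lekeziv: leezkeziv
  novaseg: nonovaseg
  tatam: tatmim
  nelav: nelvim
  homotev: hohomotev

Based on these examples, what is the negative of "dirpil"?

diezrpil

homotev and lekeziv both end in -v yet inflect differently (hohomotev, leezkeziv), so the final letter is not what conditions the rule; the last vowel is.
"dirpil" has last vowel 'i'. The stems whose last vowel is 'i' (lekeziv → leezkeziv, banpir → baeznpir) insert -ez- after the first vowel.
The other patterns: stems whose last vowel is 'e' repeat the first consonant+vowel as a prefix; stems whose last vowel is 'a' delete the last vowel and add -im.
So dirpil → diezrpil.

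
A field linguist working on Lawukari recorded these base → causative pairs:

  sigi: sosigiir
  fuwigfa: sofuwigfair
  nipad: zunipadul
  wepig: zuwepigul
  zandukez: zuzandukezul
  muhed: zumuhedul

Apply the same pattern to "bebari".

"bebari" ends in a vowel. The stems ending in a vowel (sigi → sosigiir, fuwigfa → sofuwigfair) add so- … -ir around the stem.
The other pattern: stems ending in a consonant add zu- … -ul around the stem.
So bebari → sobebariir.

sobebariir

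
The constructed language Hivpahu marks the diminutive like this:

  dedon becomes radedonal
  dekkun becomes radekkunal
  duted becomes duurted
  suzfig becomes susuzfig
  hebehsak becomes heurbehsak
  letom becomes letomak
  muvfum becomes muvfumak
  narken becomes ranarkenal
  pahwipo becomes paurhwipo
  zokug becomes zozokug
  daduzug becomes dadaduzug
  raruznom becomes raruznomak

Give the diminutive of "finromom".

zokug and dekkun both have last vowel 'u' yet inflect differently (zozokug, radekkunal), so the last vowel is not what conditions the rule; the final letter is.
"finromom" ends in -m. The stems ending in -m (muvfum → muvfumak, letom → letomak, raruznom → raruznomak) add -ak.
So finromom → finromomak.

finromomak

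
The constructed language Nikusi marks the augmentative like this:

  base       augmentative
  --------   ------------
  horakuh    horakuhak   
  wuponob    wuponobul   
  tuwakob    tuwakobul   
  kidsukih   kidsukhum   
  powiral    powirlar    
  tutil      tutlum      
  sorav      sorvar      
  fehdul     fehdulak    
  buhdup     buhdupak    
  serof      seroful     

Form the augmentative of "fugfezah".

tutil and powiral both end in -l yet inflect differently (tutlum, powirlar), so the final letter is not what conditions the rule; the last vowel is.
"fugfezah" has last vowel 'a'. The stems whose last vowel is 'a' (powiral → powirlar, sorav → sorvar) delete the last vowel and add -ar.
So fugfezah → fugfezhar.

fugfezhar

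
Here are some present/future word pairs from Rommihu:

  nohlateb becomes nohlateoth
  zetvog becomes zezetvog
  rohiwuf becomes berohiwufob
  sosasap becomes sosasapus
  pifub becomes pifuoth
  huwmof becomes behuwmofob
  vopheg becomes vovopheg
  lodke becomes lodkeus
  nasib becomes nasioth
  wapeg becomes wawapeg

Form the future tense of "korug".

kokorug

zetvog and huwmof both have last vowel 'o' yet inflect differently (zezetvog, behuwmofob), so the last vowel is not what conditions the rule; the final letter is.
"korug" ends in -g. The stems ending in -g (zetvog → zezetvog, vopheg → vovopheg, wapeg → wawapeg) repeat the first consonant+vowel as a prefix.
So korug → kokorug.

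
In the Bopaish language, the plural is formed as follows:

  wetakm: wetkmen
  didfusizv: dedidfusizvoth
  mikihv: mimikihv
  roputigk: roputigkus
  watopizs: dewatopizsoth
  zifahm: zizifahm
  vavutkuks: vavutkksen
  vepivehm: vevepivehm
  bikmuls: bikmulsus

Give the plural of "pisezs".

depisezsoth

"pisezs" has second-to-last letter 'z'. The stems whose second-to-last letter is 'z' (watopizs → dewatopizsoth, didfusizv → dedidfusizvoth) add de- … -oth around the stem.
The other patterns: stems whose second-to-last letter is 'h' repeat the first consonant+vowel as a prefix; stems whose second-to-last letter is 'k' delete the last vowel and add -en; stems whose second-to-last letter is 'g' or 'l' add -us.
So pisezs → depisezsoth.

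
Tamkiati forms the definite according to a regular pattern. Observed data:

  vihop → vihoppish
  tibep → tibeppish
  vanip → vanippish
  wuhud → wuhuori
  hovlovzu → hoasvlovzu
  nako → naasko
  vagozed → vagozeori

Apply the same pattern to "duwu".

tibep and vagozed both have last vowel 'e' yet inflect differently (tibeppish, vagozeori), so the last vowel is not what conditions the rule; the final letter is.
"duwu" ends in -u. The one such stem in the data (hovlovzu → hoasvlovzu) inserts -as- after the first vowel (as does nako), so the same rule applies.
The other patterns: stems ending in -p double the final consonant and add -ish; stems ending in -d drop the final letter and add -ori.
So duwu → duaswu.

duaswu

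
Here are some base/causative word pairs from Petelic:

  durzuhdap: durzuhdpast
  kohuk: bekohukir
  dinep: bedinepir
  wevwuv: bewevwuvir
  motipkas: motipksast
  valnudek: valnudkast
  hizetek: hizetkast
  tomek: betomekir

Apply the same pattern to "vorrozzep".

durzuhdap and dinep both end in -p yet inflect differently (durzuhdpast, bedinepir), so the final letter is not what conditions the rule; the number of vowels is.
"vorrozzep" has 3 vowels. The stems with 3 vowels (motipkas → motipksast, valnudek → valnudkast, hizetek → hizetkast) delete the last vowel and add -ast.
The other pattern: stems with 2 vowels add be- … -ir around the stem.
So vorrozzep → vorrozzpast.

vorrozzpast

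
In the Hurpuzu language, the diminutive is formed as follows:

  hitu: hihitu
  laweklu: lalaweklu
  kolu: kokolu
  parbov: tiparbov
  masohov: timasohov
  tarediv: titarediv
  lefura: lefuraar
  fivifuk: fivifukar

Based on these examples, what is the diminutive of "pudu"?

hitu and fivifuk both have last vowel 'u' yet inflect differently (hihitu, fivifukar), so the last vowel is not what conditions the rule; the final letter is.
"pudu" ends in -u. The stems ending in -u (hitu → hihitu, laweklu → lalaweklu, kolu → kokolu) repeat the first consonant+vowel as a prefix.
The other patterns: stems ending in -v add the prefix ti-; stems ending in -a or -k add -ar.
So pudu → pupudu.

pupudu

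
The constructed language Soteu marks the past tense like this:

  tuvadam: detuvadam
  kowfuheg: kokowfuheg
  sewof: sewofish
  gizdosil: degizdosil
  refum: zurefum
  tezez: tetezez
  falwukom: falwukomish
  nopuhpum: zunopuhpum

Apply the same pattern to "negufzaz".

denegufzaz

falwukom and refum both end in -m yet inflect differently (falwukomish, zurefum), so the final letter is not what conditions the rule; the last vowel is.
"negufzaz" has last vowel 'a'. The one such stem in the data (tuvadam → detuvadam) adds the prefix de-, so the same rule applies.
The other patterns: stems whose last vowel is 'o' add -ish; stems whose last vowel is 'u' add the prefix zu-; stems whose last vowel is 'e' repeat the first consonant+vowel as a prefix.
So negufzaz → denegufzaz.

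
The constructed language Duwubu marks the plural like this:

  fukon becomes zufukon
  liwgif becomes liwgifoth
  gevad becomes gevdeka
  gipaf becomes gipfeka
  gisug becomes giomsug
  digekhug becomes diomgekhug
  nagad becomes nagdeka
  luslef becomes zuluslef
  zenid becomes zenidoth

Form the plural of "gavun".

gaomvun

zenid and nagad both end in -d yet inflect differently (zenidoth, nagdeka), so the final letter is not what conditions the rule; the last vowel is.
"gavun" has last vowel 'u'. The stems whose last vowel is 'u' (digekhug → diomgekhug, gisug → giomsug) insert -om- after the first vowel.
So gavun → gaomvun.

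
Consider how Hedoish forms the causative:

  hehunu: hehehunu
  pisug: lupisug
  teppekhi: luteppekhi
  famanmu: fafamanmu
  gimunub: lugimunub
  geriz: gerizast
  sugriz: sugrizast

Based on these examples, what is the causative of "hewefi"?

luhewefi

sugriz and teppekhi both have last vowel 'i' yet inflect differently (sugrizast, luteppekhi), so the last vowel is not what conditions the rule; the final letter is.
"hewefi" ends in -i. The one such stem in the data (teppekhi → luteppekhi) adds the prefix lu-, so the same rule applies.
The other patterns: stems ending in -u repeat the first consonant+vowel as a prefix; stems ending in -z add -ast.
So hewefi → luhewefi.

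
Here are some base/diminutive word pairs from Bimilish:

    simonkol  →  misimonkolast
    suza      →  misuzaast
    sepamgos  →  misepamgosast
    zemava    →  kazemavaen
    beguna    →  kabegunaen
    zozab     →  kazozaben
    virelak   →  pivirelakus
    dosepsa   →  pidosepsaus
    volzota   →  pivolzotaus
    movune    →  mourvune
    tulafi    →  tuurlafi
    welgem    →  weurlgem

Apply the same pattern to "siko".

misikoast

suza and zemava both end in -a yet inflect differently (misuzaast, kazemavaen), so the final letter is not what conditions the rule; the first letter is.
"siko" begins with s-. The stems beginning with s- (simonkol → misimonkolast, suza → misuzaast, sepamgos → misepamgosast) add mi- … -ast around the stem.
The other patterns: stems beginning with b- or z- add ka- … -en around the stem; stems beginning with d- or v- add pi- … -us around the stem; stems beginning with m-, t- or w- insert -ur- after the first vowel.
So siko → misikoast.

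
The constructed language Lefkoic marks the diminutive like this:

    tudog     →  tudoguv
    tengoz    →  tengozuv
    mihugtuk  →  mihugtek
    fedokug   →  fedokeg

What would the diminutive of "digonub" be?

fedokug and tudog both end in -g yet inflect differently (fedokeg, tudoguv), so the final letter is not what conditions the rule; the last vowel is.
"digonub" has last vowel 'u'. The stems whose last vowel is 'u' (fedokug → fedokeg, mihugtuk → mihugtek) change the last vowel to 'e'.
So digonub → digoneb.

digoneb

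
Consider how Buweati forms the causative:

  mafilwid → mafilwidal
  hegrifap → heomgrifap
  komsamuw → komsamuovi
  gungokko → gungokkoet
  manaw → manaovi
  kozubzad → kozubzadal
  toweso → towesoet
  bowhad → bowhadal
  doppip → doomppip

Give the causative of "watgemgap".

waomtgemgap

"watgemgap" ends in -p. The stems ending in -p (hegrifap → heomgrifap, doppip → doomppip) insert -om- after the first vowel.
The other patterns: stems ending in -w drop the final letter and add -ovi; stems ending in -d add -al; stems ending in -o add -et.
So watgemgap → waomtgemgap.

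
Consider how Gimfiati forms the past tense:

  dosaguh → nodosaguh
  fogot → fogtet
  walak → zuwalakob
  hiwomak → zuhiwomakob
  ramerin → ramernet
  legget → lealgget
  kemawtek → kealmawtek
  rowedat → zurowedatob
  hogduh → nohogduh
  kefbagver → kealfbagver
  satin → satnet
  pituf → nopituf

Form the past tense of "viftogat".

walak and kemawtek both end in -k yet inflect differently (zuwalakob, kealmawtek), so the final letter is not what conditions the rule; the last vowel is.
"viftogat" has last vowel 'a'. The stems whose last vowel is 'a' (walak → zuwalakob, rowedat → zurowedatob, hiwomak → zuhiwomakob) add zu- … -ob around the stem.
The other patterns: stems whose last vowel is 'e' insert -al- after the first vowel; stems whose last vowel is 'u' add the prefix no-; stems whose last vowel is 'i' or 'o' delete the last vowel and add -et.
So viftogat → zuviftogatob.

zuviftogatob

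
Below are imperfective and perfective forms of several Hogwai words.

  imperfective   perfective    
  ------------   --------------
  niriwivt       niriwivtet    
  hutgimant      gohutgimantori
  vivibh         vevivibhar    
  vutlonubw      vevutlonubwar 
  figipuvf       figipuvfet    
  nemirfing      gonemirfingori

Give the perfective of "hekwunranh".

niriwivt and hutgimant both end in -t yet inflect differently (niriwivtet, gohutgimantori), so the final letter is not what conditions the rule; the second-to-last letter is.
"hekwunranh" has second-to-last letter 'n'. The stems whose second-to-last letter is 'n' (nemirfing → gonemirfingori, hutgimant → gohutgimantori) add go- … -ori around the stem.
The other patterns: stems whose second-to-last letter is 'b' add ve- … -ar around the stem; stems whose second-to-last letter is 'v' add -et.
So hekwunranh → gohekwunranhori.

gohekwunranhori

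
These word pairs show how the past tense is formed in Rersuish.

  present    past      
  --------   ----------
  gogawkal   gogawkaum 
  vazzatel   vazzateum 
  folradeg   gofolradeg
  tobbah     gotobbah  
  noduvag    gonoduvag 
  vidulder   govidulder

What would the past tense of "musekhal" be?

vazzatel and folradeg both have last vowel 'e' yet inflect differently (vazzateum, gofolradeg), so the last vowel is not what conditions the rule; the final letter is.
"musekhal" ends in -l. The stems ending in -l (gogawkal → gogawkaum, vazzatel → vazzateum) drop the final letter and add -um.
The other pattern: stems ending in -g, -h or -r add the prefix go-.
So musekhal → musekhaum.

musekhaum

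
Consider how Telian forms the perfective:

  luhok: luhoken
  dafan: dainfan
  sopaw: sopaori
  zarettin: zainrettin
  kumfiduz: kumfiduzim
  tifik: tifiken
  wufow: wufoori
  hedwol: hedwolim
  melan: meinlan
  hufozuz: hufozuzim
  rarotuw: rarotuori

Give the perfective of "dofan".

doinfan

"dofan" ends in -n. The stems ending in -n (dafan → dainfan, zarettin → zainrettin, melan → meinlan) insert -in- after the first vowel.
So dofan → doinfan.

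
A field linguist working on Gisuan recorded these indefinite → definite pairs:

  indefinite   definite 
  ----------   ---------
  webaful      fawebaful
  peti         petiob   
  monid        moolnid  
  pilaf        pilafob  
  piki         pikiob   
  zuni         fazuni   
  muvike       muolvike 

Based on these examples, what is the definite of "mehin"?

meolhin

peti and zuni both end in -i yet inflect differently (petiob, fazuni), so the final letter is not what conditions the rule; the first letter is.
"mehin" begins with m-. The stems beginning with m- (muvike → muolvike, monid → moolnid) insert -ol- after the first vowel.
The other patterns: stems beginning with p- add -ob; stems beginning with w- or z- add the prefix fa-.
So mehin → meolhin.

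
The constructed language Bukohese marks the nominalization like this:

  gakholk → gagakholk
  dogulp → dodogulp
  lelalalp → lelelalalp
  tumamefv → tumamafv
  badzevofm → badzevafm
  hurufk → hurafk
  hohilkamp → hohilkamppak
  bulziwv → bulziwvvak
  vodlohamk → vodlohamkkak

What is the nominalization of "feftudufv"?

feftudafv

"feftudufv" has second-to-last letter 'f'. The stems whose second-to-last letter is 'f' (tumamefv → tumamafv, badzevofm → badzevafm, hurufk → hurafk) change the last vowel to 'a'.
So feftudufv → feftudafv.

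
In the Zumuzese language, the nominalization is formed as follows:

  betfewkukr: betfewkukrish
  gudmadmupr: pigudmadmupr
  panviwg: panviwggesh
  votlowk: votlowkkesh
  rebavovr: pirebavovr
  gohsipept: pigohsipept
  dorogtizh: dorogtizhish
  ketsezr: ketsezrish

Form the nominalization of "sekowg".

ketsezr and rebavovr both end in -r yet inflect differently (ketsezrish, pirebavovr), so the final letter is not what conditions the rule; the second-to-last letter is.
"sekowg" has second-to-last letter 'w'. The stems whose second-to-last letter is 'w' (panviwg → panviwggesh, votlowk → votlowkkesh) double the final consonant and add -esh.
The other patterns: stems whose second-to-last letter is 'k' or 'z' add -ish; stems whose second-to-last letter is 'p' or 'v' add the prefix pi-.
So sekowg → sekowggesh.

sekowggesh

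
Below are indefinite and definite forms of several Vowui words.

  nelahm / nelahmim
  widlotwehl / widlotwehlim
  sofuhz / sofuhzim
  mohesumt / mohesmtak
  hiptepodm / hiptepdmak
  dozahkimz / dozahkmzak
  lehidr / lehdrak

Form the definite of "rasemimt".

nelahm and hiptepodm both end in -m yet inflect differently (nelahmim, hiptepdmak), so the final letter is not what conditions the rule; the second-to-last letter is.
"rasemimt" has second-to-last letter 'm'. The stems whose second-to-last letter is 'm' (mohesumt → mohesmtak, dozahkimz → dozahkmzak) delete the last vowel and add -ak.
So rasemimt → rasemmtak.

rasemmtak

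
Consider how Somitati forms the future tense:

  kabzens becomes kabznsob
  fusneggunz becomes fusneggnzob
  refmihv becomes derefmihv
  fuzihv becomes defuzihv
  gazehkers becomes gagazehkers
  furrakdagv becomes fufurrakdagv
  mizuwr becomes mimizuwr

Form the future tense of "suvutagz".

susuvutagz

"suvutagz" has second-to-last letter 'g'. The one such stem in the data (furrakdagv → fufurrakdagv) repeats the first consonant+vowel as a prefix (as do gazehkers, mizuwr), so the same rule applies.
So suvutagz → susuvutagz.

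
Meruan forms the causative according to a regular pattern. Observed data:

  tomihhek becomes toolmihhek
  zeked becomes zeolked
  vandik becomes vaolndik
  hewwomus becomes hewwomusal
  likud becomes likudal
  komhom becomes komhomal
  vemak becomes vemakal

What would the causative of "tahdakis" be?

zeked and likud both end in -d yet inflect differently (zeolked, likudal), so the final letter is not what conditions the rule; the last vowel is.
"tahdakis" has last vowel 'i'. The one such stem in the data (vandik → vaolndik) inserts -ol- after the first vowel (as do tomihhek, zeked), so the same rule applies.
So tahdakis → taolhdakis.

taolhdakis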